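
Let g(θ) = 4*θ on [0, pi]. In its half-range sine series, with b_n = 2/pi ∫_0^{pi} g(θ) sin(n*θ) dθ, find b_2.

-4

b_2 = 2/pi ∫_0^{pi} (4*θ) sin(2*θ) dθ.
Integrating by parts (boundary term plus one more integral), an antiderivative of (4*θ) sin(2*θ) is -2*θ*cos(2*θ) + sin(2*θ); evaluating from 0 to pi: ∫_{0}^{pi} (4*θ) sin(2*θ) dθ = (-2*pi) - (0) = -2*pi.
Hence b_2 = (2/pi)·(-2*pi) = -4.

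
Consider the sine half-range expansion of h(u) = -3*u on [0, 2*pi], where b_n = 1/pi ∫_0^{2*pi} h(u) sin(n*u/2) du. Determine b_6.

2

b_6 = 1/pi ∫_0^{2*pi} (-3*u) sin(3*u) du.
Integrating by parts (boundary term plus one more integral), an antiderivative of (-3*u) sin(3*u) is u*cos(3*u) - sin(3*u)/3; evaluating from 0 to 2*pi: ∫_{0}^{2*pi} (-3*u) sin(3*u) du = (2*pi) - (0) = 2*pi.
Hence b_6 = (1/pi)·(2*pi) = 2.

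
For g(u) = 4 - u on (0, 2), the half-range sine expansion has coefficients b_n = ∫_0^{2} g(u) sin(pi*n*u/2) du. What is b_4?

1/pi

b_4 = ∫_0^{2} (4 - u) sin(2*pi*u) du.
Integrating by parts (boundary term plus one more integral), an antiderivative of (4 - u) sin(2*pi*u) is u*cos(2*pi*u)/(2*pi) - sin(2*pi*u)/(4*pi**2) - 2*cos(2*pi*u)/pi; evaluating from 0 to 2: ∫_{0}^{2} (4 - u) sin(2*pi*u) du = (-1/pi) - (-2/pi) = 1/pi.
Hence b_4 = 1/pi.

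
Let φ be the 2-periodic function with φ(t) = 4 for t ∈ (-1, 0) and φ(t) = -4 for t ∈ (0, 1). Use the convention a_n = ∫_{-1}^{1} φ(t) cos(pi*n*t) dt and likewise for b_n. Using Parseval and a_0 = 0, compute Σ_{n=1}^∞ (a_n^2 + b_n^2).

Parseval: a_0^2/2 + Σ_{n≥1} (a_n^2+b_n^2) = ∫_{-1}^{1} φ(t)^2 dt = 32.
Subtract a_0^2/2 = 0: Σ (a_n^2+b_n^2) = 32.

32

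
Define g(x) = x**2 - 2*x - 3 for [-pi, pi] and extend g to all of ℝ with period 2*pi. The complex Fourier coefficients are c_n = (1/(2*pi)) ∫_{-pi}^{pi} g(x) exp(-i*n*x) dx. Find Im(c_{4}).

-1/2

Since g is real-valued, Im(c_{4}) = -(1/(2*pi)) ∫_{-pi}^{pi} g(x) sin(4*x) dx = -b_{4}/2.
Integrating by parts twice (tabular method), an antiderivative of (x**2 - 2*x - 3) sin(4*x) is -x**2*cos(4*x)/4 + x*sin(4*x)/8 + x*cos(4*x)/2 - sin(4*x)/8 + 25*cos(4*x)/32; evaluating from -pi to pi: ∫_{-pi}^{pi} (x**2 - 2*x - 3) sin(4*x) dx = (-pi**2/4 + 25/32 + pi/2) - (-pi**2/4 - pi/2 + 25/32) = pi.
Hence Im(c_{4}) = (-1/(2*pi))·(pi) = -1/2.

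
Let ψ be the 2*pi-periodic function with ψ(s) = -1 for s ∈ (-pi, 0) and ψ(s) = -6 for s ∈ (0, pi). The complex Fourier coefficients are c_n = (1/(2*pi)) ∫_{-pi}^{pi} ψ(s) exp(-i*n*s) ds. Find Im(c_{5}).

Since ψ is real-valued, Im(c_{5}) = -(1/(2*pi)) ∫_{-pi}^{pi} ψ(s) sin(5*s) ds = -b_{5}/2.
Split the integral at the breakpoints.
Directly, an antiderivative of (-1) sin(5*s) is cos(5*s)/5; evaluating from -pi to 0: ∫_{-pi}^{0} (-1) sin(5*s) ds = (1/5) - (-1/5) = 2/5.
Directly, an antiderivative of (-6) sin(5*s) is 6*cos(5*s)/5; evaluating from 0 to pi: ∫_{0}^{pi} (-6) sin(5*s) ds = (-6/5) - (6/5) = -12/5.
So ∫_{-pi}^{pi} ψ(s) sin(5*s) ds = -2.
Hence Im(c_{5}) = (-1/(2*pi))·(-2) = 1/pi.

1/pi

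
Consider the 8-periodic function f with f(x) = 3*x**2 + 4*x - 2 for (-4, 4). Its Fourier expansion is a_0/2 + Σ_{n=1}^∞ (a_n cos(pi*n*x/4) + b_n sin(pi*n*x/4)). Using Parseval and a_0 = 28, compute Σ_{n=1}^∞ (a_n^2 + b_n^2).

8704/15

Parseval: a_0^2/2 + Σ_{n≥1} (a_n^2+b_n^2) = 1/4 ∫_{-4}^{4} f(x)^2 dx = 14584/15.
Subtract a_0^2/2 = 392: Σ (a_n^2+b_n^2) = 8704/15.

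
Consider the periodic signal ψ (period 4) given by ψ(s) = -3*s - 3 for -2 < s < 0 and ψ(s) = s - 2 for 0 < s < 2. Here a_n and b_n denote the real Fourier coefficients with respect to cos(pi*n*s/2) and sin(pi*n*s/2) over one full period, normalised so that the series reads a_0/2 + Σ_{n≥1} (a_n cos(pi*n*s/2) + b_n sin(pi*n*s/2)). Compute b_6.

2/(3*pi)

b_6 = 1/2 ∫_{-2}^{2} ψ(s) sin(3*pi*s) ds.
Split the integral at the breakpoints.
Integrating by parts (boundary term plus one more integral), an antiderivative of (-3*s - 3) sin(3*pi*s) is s*cos(3*pi*s)/pi - sin(3*pi*s)/(3*pi**2) + cos(3*pi*s)/pi; evaluating from -2 to 0: ∫_{-2}^{0} (-3*s - 3) sin(3*pi*s) ds = (1/pi) - (-1/pi) = 2/pi.
Integrating by parts (boundary term plus one more integral), an antiderivative of (s - 2) sin(3*pi*s) is -s*cos(3*pi*s)/(3*pi) + sin(3*pi*s)/(9*pi**2) + 2*cos(3*pi*s)/(3*pi); evaluating from 0 to 2: ∫_{0}^{2} (s - 2) sin(3*pi*s) ds = (0) - (2/(3*pi)) = -2/(3*pi).
Summing the pieces and multiplying by (1/2) gives b_6 = 2/(3*pi).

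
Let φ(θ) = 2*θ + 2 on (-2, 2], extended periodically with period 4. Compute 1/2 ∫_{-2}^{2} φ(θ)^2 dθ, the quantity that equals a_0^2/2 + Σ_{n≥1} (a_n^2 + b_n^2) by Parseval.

56/3

1/2 ∫_{-2}^{2} φ(θ)^2 dθ = 1/2 · (112/3) = 56/3.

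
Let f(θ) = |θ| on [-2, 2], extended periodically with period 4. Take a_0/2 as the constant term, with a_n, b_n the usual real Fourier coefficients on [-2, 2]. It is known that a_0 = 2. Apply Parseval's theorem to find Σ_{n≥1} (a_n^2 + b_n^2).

Parseval: a_0^2/2 + Σ_{n≥1} (a_n^2+b_n^2) = 1/2 ∫_{-2}^{2} f(θ)^2 dθ = 8/3.
Subtract a_0^2/2 = 2: Σ (a_n^2+b_n^2) = 2/3.

2/3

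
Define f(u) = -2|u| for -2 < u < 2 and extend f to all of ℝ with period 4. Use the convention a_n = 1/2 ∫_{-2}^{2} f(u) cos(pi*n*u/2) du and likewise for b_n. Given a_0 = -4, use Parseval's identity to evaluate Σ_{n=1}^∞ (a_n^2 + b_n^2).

Parseval: a_0^2/2 + Σ_{n≥1} (a_n^2+b_n^2) = 1/2 ∫_{-2}^{2} f(u)^2 du = 32/3.
Subtract a_0^2/2 = 8: Σ (a_n^2+b_n^2) = 8/3.

8/3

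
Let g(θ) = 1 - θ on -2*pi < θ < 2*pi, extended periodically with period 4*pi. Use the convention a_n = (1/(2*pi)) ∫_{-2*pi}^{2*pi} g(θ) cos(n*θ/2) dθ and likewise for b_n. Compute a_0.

a_0 = (1/(2*pi)) ∫_{-2*pi}^{2*pi} g(θ) dθ = (1/(2*pi)) · (4*pi) = 2.

2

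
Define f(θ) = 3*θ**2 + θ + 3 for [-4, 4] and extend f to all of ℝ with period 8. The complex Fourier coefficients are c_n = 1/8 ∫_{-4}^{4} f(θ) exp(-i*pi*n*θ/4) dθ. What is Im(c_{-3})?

4/(3*pi)

Since f is real-valued, Im(c_{-3}) = -1/8 ∫_{-4}^{4} f(θ) sin(-3*pi*θ/4) dθ = b_{3}/2.
Integrating by parts twice (tabular method), an antiderivative of (3*θ**2 + θ + 3) sin(-3*pi*θ/4) is 4*θ**2*cos(3*pi*θ/4)/pi - 32*θ*sin(3*pi*θ/4)/(3*pi**2) + 4*θ*cos(3*pi*θ/4)/(3*pi) - 16*sin(3*pi*θ/4)/(9*pi**2) - 128*cos(3*pi*θ/4)/(9*pi**3) + 4*cos(3*pi*θ/4)/pi; evaluating from -4 to 4: ∫_{-4}^{4} (3*θ**2 + θ + 3) sin(-3*pi*θ/4) dθ = (4*(32 - 165*pi**2)/(9*pi**3)) - (4*(32 - 141*pi**2)/(9*pi**3)) = -32/(3*pi).
Hence Im(c_{-3}) = (-1/8)·(-32/(3*pi)) = 4/(3*pi).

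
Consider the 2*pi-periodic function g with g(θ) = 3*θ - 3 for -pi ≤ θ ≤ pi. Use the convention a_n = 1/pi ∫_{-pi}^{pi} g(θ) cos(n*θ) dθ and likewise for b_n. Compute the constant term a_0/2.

a_0 = 1/pi ∫_{-pi}^{pi} g(θ) dθ = 1/pi · (-6*pi) = -6.
So the constant term a_0/2 = -3.

-3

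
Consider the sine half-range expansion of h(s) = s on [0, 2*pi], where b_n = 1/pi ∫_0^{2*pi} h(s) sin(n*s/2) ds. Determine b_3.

b_3 = 1/pi ∫_0^{2*pi} (s) sin(3*s/2) ds.
Integrating by parts (boundary term plus one more integral), an antiderivative of (s) sin(3*s/2) is -2*s*cos(3*s/2)/3 + 4*sin(3*s/2)/9; evaluating from 0 to 2*pi: ∫_{0}^{2*pi} (s) sin(3*s/2) ds = (4*pi/3) - (0) = 4*pi/3.
Hence b_3 = (1/pi)·(4*pi/3) = 4/3.

4/3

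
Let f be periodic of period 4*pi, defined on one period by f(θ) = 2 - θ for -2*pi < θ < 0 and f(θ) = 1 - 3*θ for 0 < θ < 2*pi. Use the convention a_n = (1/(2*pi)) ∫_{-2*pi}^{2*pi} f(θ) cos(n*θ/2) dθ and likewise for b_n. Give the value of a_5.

8/(25*pi)

a_5 = (1/(2*pi)) ∫_{-2*pi}^{2*pi} f(θ) cos(5*θ/2) dθ.
Split the integral at the breakpoints.
Integrating by parts (boundary term plus one more integral), an antiderivative of (2 - θ) cos(5*θ/2) is -2*θ*sin(5*θ/2)/5 + 4*sin(5*θ/2)/5 - 4*cos(5*θ/2)/25; evaluating from -2*pi to 0: ∫_{-2*pi}^{0} (2 - θ) cos(5*θ/2) dθ = (-4/25) - (4/25) = -8/25.
Integrating by parts (boundary term plus one more integral), an antiderivative of (1 - 3*θ) cos(5*θ/2) is -6*θ*sin(5*θ/2)/5 + 2*sin(5*θ/2)/5 - 12*cos(5*θ/2)/25; evaluating from 0 to 2*pi: ∫_{0}^{2*pi} (1 - 3*θ) cos(5*θ/2) dθ = (12/25) - (-12/25) = 24/25.
Summing the pieces and multiplying by (1/(2*pi)) gives a_5 = 8/(25*pi).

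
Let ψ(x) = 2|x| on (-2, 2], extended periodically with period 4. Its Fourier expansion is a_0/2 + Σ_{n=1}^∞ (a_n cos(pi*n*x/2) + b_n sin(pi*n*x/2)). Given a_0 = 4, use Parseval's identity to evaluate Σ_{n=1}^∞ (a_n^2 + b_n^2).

8/3

Parseval: a_0^2/2 + Σ_{n≥1} (a_n^2+b_n^2) = 1/2 ∫_{-2}^{2} ψ(x)^2 dx = 32/3.
Subtract a_0^2/2 = 8: Σ (a_n^2+b_n^2) = 8/3.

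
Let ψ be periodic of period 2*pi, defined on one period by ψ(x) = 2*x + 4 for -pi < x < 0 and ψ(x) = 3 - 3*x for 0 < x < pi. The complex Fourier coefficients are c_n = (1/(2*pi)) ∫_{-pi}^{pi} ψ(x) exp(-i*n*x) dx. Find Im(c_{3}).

Since ψ is real-valued, Im(c_{3}) = -(1/(2*pi)) ∫_{-pi}^{pi} ψ(x) sin(3*x) dx = -b_{3}/2.
Split the integral at the breakpoints.
Integrating by parts (boundary term plus one more integral), an antiderivative of (2*x + 4) sin(3*x) is -2*x*cos(3*x)/3 + 2*sin(3*x)/9 - 4*cos(3*x)/3; evaluating from -pi to 0: ∫_{-pi}^{0} (2*x + 4) sin(3*x) dx = (-4/3) - (4/3 - 2*pi/3) = -8/3 + 2*pi/3.
Integrating by parts (boundary term plus one more integral), an antiderivative of (3 - 3*x) sin(3*x) is x*cos(3*x) - sin(3*x)/3 - cos(3*x); evaluating from 0 to pi: ∫_{0}^{pi} (3 - 3*x) sin(3*x) dx = (1 - pi) - (-1) = 2 - pi.
So ∫_{-pi}^{pi} ψ(x) sin(3*x) dx = -pi/3 - 2/3.
Hence Im(c_{3}) = (-1/(2*pi))·(-pi/3 - 2/3) = (2 + pi)/(6*pi).

(2 + pi)/(6*pi)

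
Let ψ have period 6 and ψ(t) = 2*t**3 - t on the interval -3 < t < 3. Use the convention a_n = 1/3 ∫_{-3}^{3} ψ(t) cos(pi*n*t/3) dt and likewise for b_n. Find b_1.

b_1 = 1/3 ∫_{-3}^{3} ψ(t) sin(pi*t/3) dt.
ψ is odd and sin(pi*t/3) is odd, so the integrand is even and b_1 = 2/3 ∫_0^{3} ψ(t) sin(pi*t/3) dt.
Integrating by parts three times (tabular method), an antiderivative of (2*t**3 - t) sin(pi*t/3) is -6*t**3*cos(pi*t/3)/pi + 54*t**2*sin(pi*t/3)/pi**2 + 3*t*cos(pi*t/3)/pi + 324*t*cos(pi*t/3)/pi**3 - 972*sin(pi*t/3)/pi**4 - 9*sin(pi*t/3)/pi**2; evaluating from 0 to 3: ∫_{0}^{3} (2*t**3 - t) sin(pi*t/3) dt = (-972/pi**3 + 153/pi) - (0) = -972/pi**3 + 153/pi.
Hence b_1 = (2/3)·(-972/pi**3 + 153/pi) = -648/pi**3 + 102/pi.

-648/pi**3 + 102/pi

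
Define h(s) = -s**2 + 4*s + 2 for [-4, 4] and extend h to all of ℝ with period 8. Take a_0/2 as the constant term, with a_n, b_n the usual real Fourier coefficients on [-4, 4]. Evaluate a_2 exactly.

a_2 = 1/4 ∫_{-4}^{4} h(s) cos(pi*s/2) ds.
Integrating by parts twice (tabular method), an antiderivative of (-s**2 + 4*s + 2) cos(pi*s/2) is -2*s**2*sin(pi*s/2)/pi + 8*s*sin(pi*s/2)/pi - 8*s*cos(pi*s/2)/pi**2 + 16*sin(pi*s/2)/pi**3 + 4*sin(pi*s/2)/pi + 16*cos(pi*s/2)/pi**2; evaluating from -4 to 4: ∫_{-4}^{4} (-s**2 + 4*s + 2) cos(pi*s/2) ds = (-16/pi**2) - (48/pi**2) = -64/pi**2.
Hence a_2 = (1/4)·(-64/pi**2) = -16/pi**2.

-16/pi**2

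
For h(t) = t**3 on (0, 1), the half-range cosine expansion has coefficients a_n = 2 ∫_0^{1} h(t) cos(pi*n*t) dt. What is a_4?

3/(8*pi**2)

a_4 = 2 ∫_0^{1} (t**3) cos(4*pi*t) dt.
Integrating by parts three times (tabular method), an antiderivative of (t**3) cos(4*pi*t) is t**3*sin(4*pi*t)/(4*pi) + 3*t**2*cos(4*pi*t)/(16*pi**2) - 3*t*sin(4*pi*t)/(32*pi**3) - 3*cos(4*pi*t)/(128*pi**4); evaluating from 0 to 1: ∫_{0}^{1} (t**3) cos(4*pi*t) dt = (3*(-1 + 8*pi**2)/(128*pi**4)) - (-3/(128*pi**4)) = 3/(16*pi**2).
Hence a_4 = 2·(3/(16*pi**2)) = 3/(8*pi**2).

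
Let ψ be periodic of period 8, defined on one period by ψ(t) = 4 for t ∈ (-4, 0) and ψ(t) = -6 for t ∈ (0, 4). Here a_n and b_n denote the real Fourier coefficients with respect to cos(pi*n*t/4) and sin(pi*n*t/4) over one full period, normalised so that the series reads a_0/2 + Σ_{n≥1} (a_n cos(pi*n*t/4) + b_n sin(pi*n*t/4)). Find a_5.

a_5 = 1/4 ∫_{-4}^{4} ψ(t) cos(5*pi*t/4) dt.
Split the integral at the breakpoints.
Directly, an antiderivative of (4) cos(5*pi*t/4) is 16*sin(5*pi*t/4)/(5*pi); evaluating from -4 to 0: ∫_{-4}^{0} (4) cos(5*pi*t/4) dt = (0) - (0) = 0.
Directly, an antiderivative of (-6) cos(5*pi*t/4) is -24*sin(5*pi*t/4)/(5*pi); evaluating from 0 to 4: ∫_{0}^{4} (-6) cos(5*pi*t/4) dt = (0) - (0) = 0.
Summing the pieces and multiplying by (1/4) gives a_5 = 0.

0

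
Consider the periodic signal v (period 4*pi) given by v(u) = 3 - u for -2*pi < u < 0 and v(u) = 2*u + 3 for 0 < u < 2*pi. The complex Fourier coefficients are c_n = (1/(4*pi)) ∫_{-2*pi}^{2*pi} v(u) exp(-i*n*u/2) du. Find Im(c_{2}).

1/2

Since v is real-valued, Im(c_{2}) = -(1/(4*pi)) ∫_{-2*pi}^{2*pi} v(u) sin(u) du = -b_{2}/2.
Split the integral at the breakpoints.
Integrating by parts (boundary term plus one more integral), an antiderivative of (3 - u) sin(u) is u*cos(u) - sin(u) - 3*cos(u); evaluating from -2*pi to 0: ∫_{-2*pi}^{0} (3 - u) sin(u) du = (-3) - (-2*pi - 3) = 2*pi.
Integrating by parts (boundary term plus one more integral), an antiderivative of (2*u + 3) sin(u) is -2*u*cos(u) + 2*sin(u) - 3*cos(u); evaluating from 0 to 2*pi: ∫_{0}^{2*pi} (2*u + 3) sin(u) du = (-4*pi - 3) - (-3) = -4*pi.
So ∫_{-2*pi}^{2*pi} v(u) sin(u) du = -2*pi.
Hence Im(c_{2}) = (-1/(4*pi))·(-2*pi) = 1/2.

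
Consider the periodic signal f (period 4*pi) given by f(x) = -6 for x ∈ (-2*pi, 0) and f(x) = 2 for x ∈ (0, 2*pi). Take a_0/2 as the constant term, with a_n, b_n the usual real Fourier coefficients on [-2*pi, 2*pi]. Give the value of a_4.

a_4 = (1/(2*pi)) ∫_{-2*pi}^{2*pi} f(x) cos(2*x) dx.
Split the integral at the breakpoints.
Directly, an antiderivative of (-6) cos(2*x) is -3*sin(2*x); evaluating from -2*pi to 0: ∫_{-2*pi}^{0} (-6) cos(2*x) dx = (0) - (0) = 0.
Directly, an antiderivative of (2) cos(2*x) is sin(2*x); evaluating from 0 to 2*pi: ∫_{0}^{2*pi} (2) cos(2*x) dx = (0) - (0) = 0.
Summing the pieces and multiplying by (1/(2*pi)) gives a_4 = 0.

0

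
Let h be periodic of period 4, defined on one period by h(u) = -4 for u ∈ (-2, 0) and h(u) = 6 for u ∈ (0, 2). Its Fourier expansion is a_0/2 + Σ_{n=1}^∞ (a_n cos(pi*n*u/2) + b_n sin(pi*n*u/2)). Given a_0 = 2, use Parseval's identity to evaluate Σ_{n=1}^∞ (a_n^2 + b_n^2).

50

Parseval: a_0^2/2 + Σ_{n≥1} (a_n^2+b_n^2) = 1/2 ∫_{-2}^{2} h(u)^2 du = 52.
Subtract a_0^2/2 = 2: Σ (a_n^2+b_n^2) = 50.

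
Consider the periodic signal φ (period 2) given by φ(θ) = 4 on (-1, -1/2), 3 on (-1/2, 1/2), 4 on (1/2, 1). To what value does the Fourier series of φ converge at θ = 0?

3

φ is continuous at θ = 0 with value 3, so the series converges to 3 there.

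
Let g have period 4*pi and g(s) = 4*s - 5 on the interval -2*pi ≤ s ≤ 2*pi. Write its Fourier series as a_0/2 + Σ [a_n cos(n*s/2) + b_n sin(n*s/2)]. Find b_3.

16/3

b_3 = (1/(2*pi)) ∫_{-2*pi}^{2*pi} g(s) sin(3*s/2) ds.
Integrating by parts (boundary term plus one more integral), an antiderivative of (4*s - 5) sin(3*s/2) is -8*s*cos(3*s/2)/3 + 16*sin(3*s/2)/9 + 10*cos(3*s/2)/3; evaluating from -2*pi to 2*pi: ∫_{-2*pi}^{2*pi} (4*s - 5) sin(3*s/2) ds = (-10/3 + 16*pi/3) - (-16*pi/3 - 10/3) = 32*pi/3.
Hence b_3 = (1/(2*pi))·(32*pi/3) = 16/3.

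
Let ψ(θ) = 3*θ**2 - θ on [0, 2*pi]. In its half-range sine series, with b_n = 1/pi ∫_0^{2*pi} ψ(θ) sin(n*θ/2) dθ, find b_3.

b_3 = 1/pi ∫_0^{2*pi} (3*θ**2 - θ) sin(3*θ/2) dθ.
Integrating by parts twice (tabular method), an antiderivative of (3*θ**2 - θ) sin(3*θ/2) is -2*θ**2*cos(3*θ/2) + 8*θ*sin(3*θ/2)/3 + 2*θ*cos(3*θ/2)/3 - 4*sin(3*θ/2)/9 + 16*cos(3*θ/2)/9; evaluating from 0 to 2*pi: ∫_{0}^{2*pi} (3*θ**2 - θ) sin(3*θ/2) dθ = (-4*pi/3 - 16/9 + 8*pi**2) - (16/9) = -4*pi/3 - 32/9 + 8*pi**2.
Hence b_3 = (1/pi)·(-4*pi/3 - 32/9 + 8*pi**2) = -4/3 - 32/(9*pi) + 8*pi.

-4/3 - 32/(9*pi) + 8*pi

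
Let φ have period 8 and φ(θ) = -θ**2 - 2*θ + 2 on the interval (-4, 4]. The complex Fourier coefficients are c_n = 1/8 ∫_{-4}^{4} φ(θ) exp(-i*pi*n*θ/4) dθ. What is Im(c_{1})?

Since φ is real-valued, Im(c_{1}) = -1/8 ∫_{-4}^{4} φ(θ) sin(pi*θ/4) dθ = -b_{1}/2.
Integrating by parts twice (tabular method), an antiderivative of (-θ**2 - 2*θ + 2) sin(pi*θ/4) is 4*θ**2*cos(pi*θ/4)/pi - 32*θ*sin(pi*θ/4)/pi**2 + 8*θ*cos(pi*θ/4)/pi - 32*sin(pi*θ/4)/pi**2 - 128*cos(pi*θ/4)/pi**3 - 8*cos(pi*θ/4)/pi; evaluating from -4 to 4: ∫_{-4}^{4} (-θ**2 - 2*θ + 2) sin(pi*θ/4) dθ = (-88/pi + 128/pi**3) - (-24/pi + 128/pi**3) = -64/pi.
Hence Im(c_{1}) = (-1/8)·(-64/pi) = 8/pi.

8/pi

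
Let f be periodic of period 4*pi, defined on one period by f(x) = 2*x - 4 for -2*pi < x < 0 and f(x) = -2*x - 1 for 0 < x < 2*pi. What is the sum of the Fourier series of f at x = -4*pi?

x = -4*pi differs from x = 0 by -1 full period(s), and the series is 4*pi-periodic.
At x = 0 the one-sided limits are f(0^-) = -4 and f(0^+) = -1.
By Dirichlet's theorem the series converges to their average, [(-4) + (-1)]/2 = -5/2.

-5/2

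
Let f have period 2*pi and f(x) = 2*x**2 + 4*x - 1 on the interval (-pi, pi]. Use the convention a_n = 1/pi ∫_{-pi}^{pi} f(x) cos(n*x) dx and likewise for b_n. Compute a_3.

a_3 = 1/pi ∫_{-pi}^{pi} f(x) cos(3*x) dx.
Integrating by parts twice (tabular method), an antiderivative of (2*x**2 + 4*x - 1) cos(3*x) is 2*x**2*sin(3*x)/3 + 4*x*sin(3*x)/3 + 4*x*cos(3*x)/9 - 13*sin(3*x)/27 + 4*cos(3*x)/9; evaluating from -pi to pi: ∫_{-pi}^{pi} (2*x**2 + 4*x - 1) cos(3*x) dx = (-4*pi/9 - 4/9) - (-4/9 + 4*pi/9) = -8*pi/9.
Hence a_3 = (1/pi)·(-8*pi/9) = -8/9.

-8/9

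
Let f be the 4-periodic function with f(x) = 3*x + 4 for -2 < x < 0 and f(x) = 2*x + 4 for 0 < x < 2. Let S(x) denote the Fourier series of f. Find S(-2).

3

At x = -2 the one-sided limits are f(-2^-) = 8 and f(-2^+) = -2.
By Dirichlet's theorem the series converges to their average, [(8) + (-2)]/2 = 3.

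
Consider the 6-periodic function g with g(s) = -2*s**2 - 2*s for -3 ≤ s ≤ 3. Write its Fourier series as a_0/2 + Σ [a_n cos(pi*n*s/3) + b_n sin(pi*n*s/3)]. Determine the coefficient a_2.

a_2 = 1/3 ∫_{-3}^{3} g(s) cos(2*pi*s/3) ds.
Integrating by parts twice (tabular method), an antiderivative of (-2*s**2 - 2*s) cos(2*pi*s/3) is -3*s**2*sin(2*pi*s/3)/pi - 3*s*sin(2*pi*s/3)/pi - 9*s*cos(2*pi*s/3)/pi**2 + 27*sin(2*pi*s/3)/(2*pi**3) - 9*cos(2*pi*s/3)/(2*pi**2); evaluating from -3 to 3: ∫_{-3}^{3} (-2*s**2 - 2*s) cos(2*pi*s/3) ds = (-63/(2*pi**2)) - (45/(2*pi**2)) = -54/pi**2.
Hence a_2 = (1/3)·(-54/pi**2) = -18/pi**2.

-18/pi**2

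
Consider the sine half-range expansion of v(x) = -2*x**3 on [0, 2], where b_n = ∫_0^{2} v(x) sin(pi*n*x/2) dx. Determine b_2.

b_2 = ∫_0^{2} (-2*x**3) sin(pi*x) dx.
Integrating by parts three times (tabular method), an antiderivative of (-2*x**3) sin(pi*x) is 2*x**3*cos(pi*x)/pi - 6*x**2*sin(pi*x)/pi**2 - 12*x*cos(pi*x)/pi**3 + 12*sin(pi*x)/pi**4; evaluating from 0 to 2: ∫_{0}^{2} (-2*x**3) sin(pi*x) dx = (-24/pi**3 + 16/pi) - (0) = -24/pi**3 + 16/pi.
Hence b_2 = -24/pi**3 + 16/pi.

-24/pi**3 + 16/pi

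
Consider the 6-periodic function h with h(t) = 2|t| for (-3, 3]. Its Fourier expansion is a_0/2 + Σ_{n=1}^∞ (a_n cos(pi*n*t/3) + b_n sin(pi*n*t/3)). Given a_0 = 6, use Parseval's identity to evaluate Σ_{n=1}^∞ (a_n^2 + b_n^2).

6

Parseval: a_0^2/2 + Σ_{n≥1} (a_n^2+b_n^2) = 1/3 ∫_{-3}^{3} h(t)^2 dt = 24.
Subtract a_0^2/2 = 18: Σ (a_n^2+b_n^2) = 6.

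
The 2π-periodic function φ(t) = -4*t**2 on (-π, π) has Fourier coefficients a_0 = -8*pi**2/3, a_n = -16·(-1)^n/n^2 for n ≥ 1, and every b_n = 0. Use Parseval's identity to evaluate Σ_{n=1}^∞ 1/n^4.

Parseval: a_0^2/2 + Σ a_n^2 = (1/π) ∫_{-π}^{π} φ(t)^2 dt = 32*pi**4/5.
Subtract a_0^2/2 = 32*pi**4/9: Σ a_n^2 = 128*pi**4/45.
Since a_n^2 = 256/n^4, Σ 1/n^4 = pi**4/90.

pi**4/90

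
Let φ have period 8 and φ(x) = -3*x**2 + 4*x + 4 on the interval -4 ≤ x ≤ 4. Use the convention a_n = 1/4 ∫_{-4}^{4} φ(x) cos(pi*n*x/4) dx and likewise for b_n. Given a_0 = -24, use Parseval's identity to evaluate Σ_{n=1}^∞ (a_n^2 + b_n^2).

8704/15

Parseval: a_0^2/2 + Σ_{n≥1} (a_n^2+b_n^2) = 1/4 ∫_{-4}^{4} φ(x)^2 dx = 13024/15.
Subtract a_0^2/2 = 288: Σ (a_n^2+b_n^2) = 8704/15.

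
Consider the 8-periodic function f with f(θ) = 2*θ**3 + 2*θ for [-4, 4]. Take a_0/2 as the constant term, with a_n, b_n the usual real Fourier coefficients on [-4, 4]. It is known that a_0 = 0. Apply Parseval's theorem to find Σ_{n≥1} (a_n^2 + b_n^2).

Parseval: a_0^2/2 + Σ_{n≥1} (a_n^2+b_n^2) = 1/4 ∫_{-4}^{4} f(θ)^2 dθ = 582016/105.
Subtract a_0^2/2 = 0: Σ (a_n^2+b_n^2) = 582016/105.

582016/105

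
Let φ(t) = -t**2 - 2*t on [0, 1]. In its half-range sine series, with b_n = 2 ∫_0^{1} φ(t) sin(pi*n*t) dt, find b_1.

-6/pi + 8/pi**3

b_1 = 2 ∫_0^{1} (-t**2 - 2*t) sin(pi*t) dt.
Integrating by parts twice (tabular method), an antiderivative of (-t**2 - 2*t) sin(pi*t) is t**2*cos(pi*t)/pi - 2*t*sin(pi*t)/pi**2 + 2*t*cos(pi*t)/pi - 2*sin(pi*t)/pi**2 - 2*cos(pi*t)/pi**3; evaluating from 0 to 1: ∫_{0}^{1} (-t**2 - 2*t) sin(pi*t) dt = (-3/pi + 2/pi**3) - (-2/pi**3) = -3/pi + 4/pi**3.
Hence b_1 = 2·(-3/pi + 4/pi**3) = -6/pi + 8/pi**3.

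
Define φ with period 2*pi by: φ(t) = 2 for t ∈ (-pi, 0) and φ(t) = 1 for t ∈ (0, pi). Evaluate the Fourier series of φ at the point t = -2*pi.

3/2

t = -2*pi differs from t = 0 by -1 full period(s), and the series is 2*pi-periodic.
At t = 0 the one-sided limits are φ(0^-) = 2 and φ(0^+) = 1.
By Dirichlet's theorem the series converges to their average, [(2) + (1)]/2 = 3/2.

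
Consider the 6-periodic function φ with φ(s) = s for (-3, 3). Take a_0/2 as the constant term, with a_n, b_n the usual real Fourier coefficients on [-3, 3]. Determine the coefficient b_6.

-1/pi

b_6 = 1/3 ∫_{-3}^{3} φ(s) sin(2*pi*s) ds.
φ is odd and sin(2*pi*s) is odd, so the integrand is even and b_6 = 2/3 ∫_0^{3} φ(s) sin(2*pi*s) ds.
Integrating by parts (boundary term plus one more integral), an antiderivative of (s) sin(2*pi*s) is -s*cos(2*pi*s)/(2*pi) + sin(2*pi*s)/(4*pi**2); evaluating from 0 to 3: ∫_{0}^{3} (s) sin(2*pi*s) ds = (-3/(2*pi)) - (0) = -3/(2*pi).
Hence b_6 = (2/3)·(-3/(2*pi)) = -1/pi.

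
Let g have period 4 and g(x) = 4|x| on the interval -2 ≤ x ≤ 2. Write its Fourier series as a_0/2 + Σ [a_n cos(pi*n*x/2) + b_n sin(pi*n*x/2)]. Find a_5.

a_5 = 1/2 ∫_{-2}^{2} g(x) cos(5*pi*x/2) dx.
g is even and cos(5*pi*x/2) is even, so the integrand is even and a_5 = ∫_0^{2} g(x) cos(5*pi*x/2) dx.
Integrating by parts (boundary term plus one more integral), an antiderivative of (4*x) cos(5*pi*x/2) is 8*x*sin(5*pi*x/2)/(5*pi) + 16*cos(5*pi*x/2)/(25*pi**2); evaluating from 0 to 2: ∫_{0}^{2} (4*x) cos(5*pi*x/2) dx = (-16/(25*pi**2)) - (16/(25*pi**2)) = -32/(25*pi**2).
Hence a_5 = -32/(25*pi**2).

-32/(25*pi**2)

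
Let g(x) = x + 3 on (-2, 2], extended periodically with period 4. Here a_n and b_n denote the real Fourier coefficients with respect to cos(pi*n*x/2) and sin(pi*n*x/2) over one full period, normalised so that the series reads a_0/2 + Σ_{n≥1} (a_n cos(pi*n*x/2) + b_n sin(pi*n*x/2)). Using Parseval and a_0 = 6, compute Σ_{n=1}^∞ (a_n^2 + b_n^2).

Parseval: a_0^2/2 + Σ_{n≥1} (a_n^2+b_n^2) = 1/2 ∫_{-2}^{2} g(x)^2 dx = 62/3.
Subtract a_0^2/2 = 18: Σ (a_n^2+b_n^2) = 8/3.

8/3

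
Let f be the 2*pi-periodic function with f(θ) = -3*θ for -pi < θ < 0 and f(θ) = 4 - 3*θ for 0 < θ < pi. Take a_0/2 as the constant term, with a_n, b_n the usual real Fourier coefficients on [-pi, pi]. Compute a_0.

a_0 = 1/pi ∫_{-pi}^{pi} f(θ) dθ = 1/pi · (4*pi) = 4.

4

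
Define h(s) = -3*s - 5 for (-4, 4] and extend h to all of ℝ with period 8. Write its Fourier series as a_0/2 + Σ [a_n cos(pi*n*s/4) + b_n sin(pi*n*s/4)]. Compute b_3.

-8/pi

b_3 = 1/4 ∫_{-4}^{4} h(s) sin(3*pi*s/4) ds.
Integrating by parts (boundary term plus one more integral), an antiderivative of (-3*s - 5) sin(3*pi*s/4) is 4*s*cos(3*pi*s/4)/pi - 16*sin(3*pi*s/4)/(3*pi**2) + 20*cos(3*pi*s/4)/(3*pi); evaluating from -4 to 4: ∫_{-4}^{4} (-3*s - 5) sin(3*pi*s/4) ds = (-68/(3*pi)) - (28/(3*pi)) = -32/pi.
Hence b_3 = (1/4)·(-32/pi) = -8/pi.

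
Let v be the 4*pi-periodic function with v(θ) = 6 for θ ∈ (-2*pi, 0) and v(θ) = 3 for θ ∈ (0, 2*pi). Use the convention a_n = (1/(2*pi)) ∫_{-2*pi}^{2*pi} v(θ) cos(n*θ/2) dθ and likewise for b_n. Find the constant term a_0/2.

9/2

a_0 = (1/(2*pi)) ∫_{-2*pi}^{2*pi} v(θ) dθ = (1/(2*pi)) · (18*pi) = 9.
So the constant term a_0/2 = 9/2.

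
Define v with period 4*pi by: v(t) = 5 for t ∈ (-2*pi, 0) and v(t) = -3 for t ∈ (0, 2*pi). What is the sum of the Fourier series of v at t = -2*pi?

1

At t = -2*pi the one-sided limits are v(-2*pi^-) = -3 and v(-2*pi^+) = 5.
By Dirichlet's theorem the series converges to their average, [(-3) + (5)]/2 = 1.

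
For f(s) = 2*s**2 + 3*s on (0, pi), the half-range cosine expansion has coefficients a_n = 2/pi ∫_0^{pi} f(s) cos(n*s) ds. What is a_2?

a_2 = 2/pi ∫_0^{pi} (2*s**2 + 3*s) cos(2*s) ds.
Integrating by parts twice (tabular method), an antiderivative of (2*s**2 + 3*s) cos(2*s) is s**2*sin(2*s) + 3*s*sin(2*s)/2 + s*cos(2*s) - sin(2*s)/2 + 3*cos(2*s)/4; evaluating from 0 to pi: ∫_{0}^{pi} (2*s**2 + 3*s) cos(2*s) ds = (3/4 + pi) - (3/4) = pi.
Hence a_2 = (2/pi)·(pi) = 2.

2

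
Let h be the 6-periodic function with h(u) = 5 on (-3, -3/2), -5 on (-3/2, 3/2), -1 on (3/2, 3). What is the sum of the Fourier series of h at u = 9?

2

u = 9 differs from u = 3 by 1 full period(s), and the series is 6-periodic.
At u = 3 the one-sided limits are h(3^-) = -1 and h(3^+) = 5.
By Dirichlet's theorem the series converges to their average, [(-1) + (5)]/2 = 2.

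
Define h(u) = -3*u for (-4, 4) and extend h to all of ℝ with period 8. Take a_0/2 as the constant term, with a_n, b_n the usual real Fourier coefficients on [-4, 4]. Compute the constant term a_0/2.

a_0 = 1/4 ∫_{-4}^{4} h(u) du = 1/4 · (0) = 0.
So the constant term a_0/2 = 0.

0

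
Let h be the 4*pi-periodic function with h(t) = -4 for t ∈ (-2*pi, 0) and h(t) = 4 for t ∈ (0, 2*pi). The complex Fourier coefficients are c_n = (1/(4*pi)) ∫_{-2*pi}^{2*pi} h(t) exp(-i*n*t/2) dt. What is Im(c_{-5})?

8/(5*pi)

Since h is real-valued, Im(c_{-5}) = -(1/(4*pi)) ∫_{-2*pi}^{2*pi} h(t) sin(-5*t/2) dt = b_{5}/2.
h is odd and sin(-5*t/2) is odd, so the integrand is even: ∫_{-2*pi}^{2*pi} h(t) sin(-5*t/2) dt = 2∫_0^{2*pi} h(t) sin(-5*t/2) dt.
Directly, an antiderivative of (4) sin(-5*t/2) is 8*cos(5*t/2)/5; evaluating from 0 to 2*pi: ∫_{0}^{2*pi} (4) sin(-5*t/2) dt = (-8/5) - (8/5) = -16/5.
So ∫_{-2*pi}^{2*pi} h(t) sin(-5*t/2) dt = -32/5.
Hence Im(c_{-5}) = (-1/(4*pi))·(-32/5) = 8/(5*pi).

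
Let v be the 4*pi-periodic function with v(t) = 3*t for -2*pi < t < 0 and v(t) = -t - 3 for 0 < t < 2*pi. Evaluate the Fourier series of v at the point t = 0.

-3/2

At t = 0 the one-sided limits are v(0^-) = 0 and v(0^+) = -3.
By Dirichlet's theorem the series converges to their average, [(0) + (-3)]/2 = -3/2.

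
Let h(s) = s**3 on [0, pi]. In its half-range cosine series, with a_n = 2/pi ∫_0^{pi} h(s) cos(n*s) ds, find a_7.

a_7 = 2/pi ∫_0^{pi} (s**3) cos(7*s) ds.
Integrating by parts three times (tabular method), an antiderivative of (s**3) cos(7*s) is s**3*sin(7*s)/7 + 3*s**2*cos(7*s)/49 - 6*s*sin(7*s)/343 - 6*cos(7*s)/2401; evaluating from 0 to pi: ∫_{0}^{pi} (s**3) cos(7*s) ds = (6/2401 - 3*pi**2/49) - (-6/2401) = 12/2401 - 3*pi**2/49.
Hence a_7 = (2/pi)·(12/2401 - 3*pi**2/49) = 6*(4 - 49*pi**2)/(2401*pi).

6*(4 - 49*pi**2)/(2401*pi)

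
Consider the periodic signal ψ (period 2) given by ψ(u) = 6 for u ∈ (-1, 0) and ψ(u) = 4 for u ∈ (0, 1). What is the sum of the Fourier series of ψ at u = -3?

u = -3 differs from u = -1 by -1 full period(s), and the series is 2-periodic.
At u = -1 the one-sided limits are ψ(-1^-) = 4 and ψ(-1^+) = 6.
By Dirichlet's theorem the series converges to their average, [(4) + (6)]/2 = 5.

5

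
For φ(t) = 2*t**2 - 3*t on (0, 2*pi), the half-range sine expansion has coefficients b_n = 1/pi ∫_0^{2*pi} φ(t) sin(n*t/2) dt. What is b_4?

3 - 4*pi

b_4 = 1/pi ∫_0^{2*pi} (2*t**2 - 3*t) sin(2*t) dt.
Integrating by parts twice (tabular method), an antiderivative of (2*t**2 - 3*t) sin(2*t) is -t**2*cos(2*t) + t*sin(2*t) + 3*t*cos(2*t)/2 - 3*sin(2*t)/4 + cos(2*t)/2; evaluating from 0 to 2*pi: ∫_{0}^{2*pi} (2*t**2 - 3*t) sin(2*t) dt = (-4*pi**2 + 1/2 + 3*pi) - (1/2) = pi*(3 - 4*pi).
Hence b_4 = (1/pi)·(pi*(3 - 4*pi)) = 3 - 4*pi.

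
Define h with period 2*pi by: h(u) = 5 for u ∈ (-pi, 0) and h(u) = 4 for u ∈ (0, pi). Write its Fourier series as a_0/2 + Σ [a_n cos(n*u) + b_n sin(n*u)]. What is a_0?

9

a_0 = 1/pi ∫_{-pi}^{pi} h(u) du = 1/pi · (9*pi) = 9.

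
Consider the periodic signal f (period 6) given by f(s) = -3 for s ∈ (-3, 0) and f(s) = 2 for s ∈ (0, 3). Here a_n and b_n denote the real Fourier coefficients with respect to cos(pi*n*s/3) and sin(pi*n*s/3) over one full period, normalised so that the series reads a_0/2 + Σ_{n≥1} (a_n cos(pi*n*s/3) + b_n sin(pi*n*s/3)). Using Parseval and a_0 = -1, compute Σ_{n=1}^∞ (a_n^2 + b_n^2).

Parseval: a_0^2/2 + Σ_{n≥1} (a_n^2+b_n^2) = 1/3 ∫_{-3}^{3} f(s)^2 ds = 13.
Subtract a_0^2/2 = 1/2: Σ (a_n^2+b_n^2) = 25/2.

25/2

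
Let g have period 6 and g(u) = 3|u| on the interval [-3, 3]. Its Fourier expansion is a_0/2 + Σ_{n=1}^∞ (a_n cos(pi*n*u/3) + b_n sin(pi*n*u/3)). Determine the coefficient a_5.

a_5 = 1/3 ∫_{-3}^{3} g(u) cos(5*pi*u/3) du.
g is even and cos(5*pi*u/3) is even, so the integrand is even and a_5 = 2/3 ∫_0^{3} g(u) cos(5*pi*u/3) du.
Integrating by parts (boundary term plus one more integral), an antiderivative of (3*u) cos(5*pi*u/3) is 9*u*sin(5*pi*u/3)/(5*pi) + 27*cos(5*pi*u/3)/(25*pi**2); evaluating from 0 to 3: ∫_{0}^{3} (3*u) cos(5*pi*u/3) du = (-27/(25*pi**2)) - (27/(25*pi**2)) = -54/(25*pi**2).
Hence a_5 = (2/3)·(-54/(25*pi**2)) = -36/(25*pi**2).

-36/(25*pi**2)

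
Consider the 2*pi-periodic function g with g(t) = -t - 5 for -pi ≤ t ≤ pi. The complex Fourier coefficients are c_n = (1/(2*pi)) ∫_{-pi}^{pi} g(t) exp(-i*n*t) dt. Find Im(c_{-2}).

Since g is real-valued, Im(c_{-2}) = -(1/(2*pi)) ∫_{-pi}^{pi} g(t) sin(-2*t) dt = b_{2}/2.
Integrating by parts (boundary term plus one more integral), an antiderivative of (-t - 5) sin(-2*t) is -t*cos(2*t)/2 + sin(2*t)/4 - 5*cos(2*t)/2; evaluating from -pi to pi: ∫_{-pi}^{pi} (-t - 5) sin(-2*t) dt = (-5/2 - pi/2) - (-5/2 + pi/2) = -pi.
Hence Im(c_{-2}) = (-1/(2*pi))·(-pi) = 1/2.

1/2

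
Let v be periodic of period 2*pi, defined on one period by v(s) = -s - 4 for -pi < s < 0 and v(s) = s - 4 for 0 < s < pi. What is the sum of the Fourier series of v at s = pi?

-4 + pi

v is continuous at s = pi with value -4 + pi, so the series converges to -4 + pi there.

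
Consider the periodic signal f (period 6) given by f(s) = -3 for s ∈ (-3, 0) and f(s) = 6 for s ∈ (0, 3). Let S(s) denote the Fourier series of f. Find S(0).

At s = 0 the one-sided limits are f(0^-) = -3 and f(0^+) = 6.
By Dirichlet's theorem the series converges to their average, [(-3) + (6)]/2 = 3/2.

3/2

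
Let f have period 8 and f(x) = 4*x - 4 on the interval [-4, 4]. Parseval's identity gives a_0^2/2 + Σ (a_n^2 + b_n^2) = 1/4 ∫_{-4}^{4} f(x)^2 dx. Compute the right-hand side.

608/3

1/4 ∫_{-4}^{4} f(x)^2 dx = 1/4 · (2432/3) = 608/3.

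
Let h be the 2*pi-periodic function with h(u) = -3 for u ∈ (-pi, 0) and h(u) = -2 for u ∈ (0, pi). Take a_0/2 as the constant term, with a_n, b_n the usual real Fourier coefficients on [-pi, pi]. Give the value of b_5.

2/(5*pi)

b_5 = 1/pi ∫_{-pi}^{pi} h(u) sin(5*u) du.
Split the integral at the breakpoints.
Directly, an antiderivative of (-3) sin(5*u) is 3*cos(5*u)/5; evaluating from -pi to 0: ∫_{-pi}^{0} (-3) sin(5*u) du = (3/5) - (-3/5) = 6/5.
Directly, an antiderivative of (-2) sin(5*u) is 2*cos(5*u)/5; evaluating from 0 to pi: ∫_{0}^{pi} (-2) sin(5*u) du = (-2/5) - (2/5) = -4/5.
Summing the pieces and multiplying by (1/pi) gives b_5 = 2/(5*pi).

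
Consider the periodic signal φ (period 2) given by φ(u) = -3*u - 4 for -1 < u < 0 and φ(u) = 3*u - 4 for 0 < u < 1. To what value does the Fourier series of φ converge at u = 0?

-4

φ is continuous at u = 0 with value -4, so the series converges to -4 there.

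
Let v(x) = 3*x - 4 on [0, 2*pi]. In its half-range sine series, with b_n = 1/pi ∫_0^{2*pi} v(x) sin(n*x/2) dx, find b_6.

b_6 = 1/pi ∫_0^{2*pi} (3*x - 4) sin(3*x) dx.
Integrating by parts (boundary term plus one more integral), an antiderivative of (3*x - 4) sin(3*x) is -x*cos(3*x) + sin(3*x)/3 + 4*cos(3*x)/3; evaluating from 0 to 2*pi: ∫_{0}^{2*pi} (3*x - 4) sin(3*x) dx = (4/3 - 2*pi) - (4/3) = -2*pi.
Hence b_6 = (1/pi)·(-2*pi) = -2.

-2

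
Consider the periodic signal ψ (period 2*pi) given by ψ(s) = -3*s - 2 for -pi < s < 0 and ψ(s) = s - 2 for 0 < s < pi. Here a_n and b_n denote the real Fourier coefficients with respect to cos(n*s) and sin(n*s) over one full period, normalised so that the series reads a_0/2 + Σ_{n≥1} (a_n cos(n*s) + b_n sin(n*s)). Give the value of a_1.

a_1 = 1/pi ∫_{-pi}^{pi} ψ(s) cos(s) ds.
Split the integral at the breakpoints.
Integrating by parts (boundary term plus one more integral), an antiderivative of (-3*s - 2) cos(s) is -3*s*sin(s) - 2*sin(s) - 3*cos(s); evaluating from -pi to 0: ∫_{-pi}^{0} (-3*s - 2) cos(s) ds = (-3) - (3) = -6.
Integrating by parts (boundary term plus one more integral), an antiderivative of (s - 2) cos(s) is s*sin(s) - 2*sin(s) + cos(s); evaluating from 0 to pi: ∫_{0}^{pi} (s - 2) cos(s) ds = (-1) - (1) = -2.
Summing the pieces and multiplying by (1/pi) gives a_1 = -8/pi.

-8/pi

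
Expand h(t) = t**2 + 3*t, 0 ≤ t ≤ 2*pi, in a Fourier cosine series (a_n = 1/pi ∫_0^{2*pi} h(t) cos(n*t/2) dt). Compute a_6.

4/9

a_6 = 1/pi ∫_0^{2*pi} (t**2 + 3*t) cos(3*t) dt.
Integrating by parts twice (tabular method), an antiderivative of (t**2 + 3*t) cos(3*t) is t**2*sin(3*t)/3 + t*sin(3*t) + 2*t*cos(3*t)/9 - 2*sin(3*t)/27 + cos(3*t)/3; evaluating from 0 to 2*pi: ∫_{0}^{2*pi} (t**2 + 3*t) cos(3*t) dt = (1/3 + 4*pi/9) - (1/3) = 4*pi/9.
Hence a_6 = (1/pi)·(4*pi/9) = 4/9.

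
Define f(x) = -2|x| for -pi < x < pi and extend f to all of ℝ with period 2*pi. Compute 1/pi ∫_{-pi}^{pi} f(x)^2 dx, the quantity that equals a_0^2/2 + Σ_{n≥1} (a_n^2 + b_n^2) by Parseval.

1/pi ∫_{-pi}^{pi} f(x)^2 dx = 1/pi · (8*pi**3/3) = 8*pi**2/3.

8*pi**2/3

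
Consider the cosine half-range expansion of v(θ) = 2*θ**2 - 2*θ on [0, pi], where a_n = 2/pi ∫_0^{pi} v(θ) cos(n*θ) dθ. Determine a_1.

a_1 = 2/pi ∫_0^{pi} (2*θ**2 - 2*θ) cos(θ) dθ.
Integrating by parts twice (tabular method), an antiderivative of (2*θ**2 - 2*θ) cos(θ) is 2*θ**2*sin(θ) - 2*θ*sin(θ) + 4*θ*cos(θ) - 4*sin(θ) - 2*cos(θ); evaluating from 0 to pi: ∫_{0}^{pi} (2*θ**2 - 2*θ) cos(θ) dθ = (2 - 4*pi) - (-2) = 4 - 4*pi.
Hence a_1 = (2/pi)·(4 - 4*pi) = -8 + 8/pi.

-8 + 8/pi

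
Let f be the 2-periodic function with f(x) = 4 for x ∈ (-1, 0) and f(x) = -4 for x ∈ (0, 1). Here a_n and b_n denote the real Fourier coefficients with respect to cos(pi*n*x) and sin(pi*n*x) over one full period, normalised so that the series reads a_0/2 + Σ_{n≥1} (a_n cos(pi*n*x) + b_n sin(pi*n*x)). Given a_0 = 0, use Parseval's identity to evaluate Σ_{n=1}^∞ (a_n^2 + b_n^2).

32

Parseval: a_0^2/2 + Σ_{n≥1} (a_n^2+b_n^2) = ∫_{-1}^{1} f(x)^2 dx = 32.
Subtract a_0^2/2 = 0: Σ (a_n^2+b_n^2) = 32.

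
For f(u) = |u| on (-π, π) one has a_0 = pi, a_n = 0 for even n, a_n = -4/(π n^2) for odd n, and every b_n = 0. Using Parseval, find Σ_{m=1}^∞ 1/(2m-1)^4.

Parseval: a_0^2/2 + Σ a_n^2 = (1/π) ∫_{-π}^{π} f(u)^2 du = 2*pi**2/3.
Subtract a_0^2/2 = pi**2/2: Σ a_n^2 = pi**2/6.
Only odd n contribute, with a_n^2 = 16/(π^2 n^4), so Σ_{m≥1} 1/(2m-1)^4 = π^2·(pi**2/6)/16 = pi**4/96.

pi**4/96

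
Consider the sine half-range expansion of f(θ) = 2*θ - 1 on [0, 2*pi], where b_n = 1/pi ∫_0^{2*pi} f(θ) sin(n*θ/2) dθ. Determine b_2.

-4

b_2 = 1/pi ∫_0^{2*pi} (2*θ - 1) sin(θ) dθ.
Integrating by parts (boundary term plus one more integral), an antiderivative of (2*θ - 1) sin(θ) is -2*θ*cos(θ) + 2*sin(θ) + cos(θ); evaluating from 0 to 2*pi: ∫_{0}^{2*pi} (2*θ - 1) sin(θ) dθ = (1 - 4*pi) - (1) = -4*pi.
Hence b_2 = (1/pi)·(-4*pi) = -4.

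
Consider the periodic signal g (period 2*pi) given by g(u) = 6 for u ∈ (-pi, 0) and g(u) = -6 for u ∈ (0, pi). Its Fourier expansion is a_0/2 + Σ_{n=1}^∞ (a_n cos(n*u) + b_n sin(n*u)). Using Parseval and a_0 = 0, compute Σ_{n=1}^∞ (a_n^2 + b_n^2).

72

Parseval: a_0^2/2 + Σ_{n≥1} (a_n^2+b_n^2) = 1/pi ∫_{-pi}^{pi} g(u)^2 du = 72.
Subtract a_0^2/2 = 0: Σ (a_n^2+b_n^2) = 72.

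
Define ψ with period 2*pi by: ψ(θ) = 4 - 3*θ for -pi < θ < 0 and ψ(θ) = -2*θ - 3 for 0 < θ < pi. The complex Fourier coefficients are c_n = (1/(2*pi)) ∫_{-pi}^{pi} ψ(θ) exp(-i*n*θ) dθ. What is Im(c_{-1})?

-5/2 - 7/pi

Since ψ is real-valued, Im(c_{-1}) = -(1/(2*pi)) ∫_{-pi}^{pi} ψ(θ) sin(-θ) dθ = b_{1}/2.
Split the integral at the breakpoints.
Integrating by parts (boundary term plus one more integral), an antiderivative of (4 - 3*θ) sin(-θ) is -3*θ*cos(θ) + 3*sin(θ) + 4*cos(θ); evaluating from -pi to 0: ∫_{-pi}^{0} (4 - 3*θ) sin(-θ) dθ = (4) - (-3*pi - 4) = 8 + 3*pi.
Integrating by parts (boundary term plus one more integral), an antiderivative of (-2*θ - 3) sin(-θ) is -2*θ*cos(θ) + 2*sin(θ) - 3*cos(θ); evaluating from 0 to pi: ∫_{0}^{pi} (-2*θ - 3) sin(-θ) dθ = (3 + 2*pi) - (-3) = 6 + 2*pi.
So ∫_{-pi}^{pi} ψ(θ) sin(-θ) dθ = 14 + 5*pi.
Hence Im(c_{-1}) = (-1/(2*pi))·(14 + 5*pi) = -5/2 - 7/pi.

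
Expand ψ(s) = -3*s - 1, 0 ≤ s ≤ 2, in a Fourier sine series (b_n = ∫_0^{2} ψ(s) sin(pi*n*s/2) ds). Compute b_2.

6/pi

b_2 = ∫_0^{2} (-3*s - 1) sin(pi*s) ds.
Integrating by parts (boundary term plus one more integral), an antiderivative of (-3*s - 1) sin(pi*s) is 3*s*cos(pi*s)/pi - 3*sin(pi*s)/pi**2 + cos(pi*s)/pi; evaluating from 0 to 2: ∫_{0}^{2} (-3*s - 1) sin(pi*s) ds = (7/pi) - (1/pi) = 6/pi.
Hence b_2 = 6/pi.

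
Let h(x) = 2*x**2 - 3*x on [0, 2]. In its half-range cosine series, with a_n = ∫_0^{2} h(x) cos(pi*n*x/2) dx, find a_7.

-8/(49*pi**2)

a_7 = ∫_0^{2} (2*x**2 - 3*x) cos(7*pi*x/2) dx.
Integrating by parts twice (tabular method), an antiderivative of (2*x**2 - 3*x) cos(7*pi*x/2) is 4*x**2*sin(7*pi*x/2)/(7*pi) - 6*x*sin(7*pi*x/2)/(7*pi) + 16*x*cos(7*pi*x/2)/(49*pi**2) - 32*sin(7*pi*x/2)/(343*pi**3) - 12*cos(7*pi*x/2)/(49*pi**2); evaluating from 0 to 2: ∫_{0}^{2} (2*x**2 - 3*x) cos(7*pi*x/2) dx = (-20/(49*pi**2)) - (-12/(49*pi**2)) = -8/(49*pi**2).
Hence a_7 = -8/(49*pi**2).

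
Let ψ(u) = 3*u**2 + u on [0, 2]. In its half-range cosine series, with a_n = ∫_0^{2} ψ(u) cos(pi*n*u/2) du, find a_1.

a_1 = ∫_0^{2} (3*u**2 + u) cos(pi*u/2) du.
Integrating by parts twice (tabular method), an antiderivative of (3*u**2 + u) cos(pi*u/2) is 6*u**2*sin(pi*u/2)/pi + 2*u*sin(pi*u/2)/pi + 24*u*cos(pi*u/2)/pi**2 - 48*sin(pi*u/2)/pi**3 + 4*cos(pi*u/2)/pi**2; evaluating from 0 to 2: ∫_{0}^{2} (3*u**2 + u) cos(pi*u/2) du = (-52/pi**2) - (4/pi**2) = -56/pi**2.
Hence a_1 = -56/pi**2.

-56/pi**2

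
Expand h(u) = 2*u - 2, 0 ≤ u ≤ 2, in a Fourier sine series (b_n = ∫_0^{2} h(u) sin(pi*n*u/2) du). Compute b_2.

-4/pi

b_2 = ∫_0^{2} (2*u - 2) sin(pi*u) du.
Integrating by parts (boundary term plus one more integral), an antiderivative of (2*u - 2) sin(pi*u) is -2*u*cos(pi*u)/pi + 2*sin(pi*u)/pi**2 + 2*cos(pi*u)/pi; evaluating from 0 to 2: ∫_{0}^{2} (2*u - 2) sin(pi*u) du = (-2/pi) - (2/pi) = -4/pi.
Hence b_2 = -4/pi.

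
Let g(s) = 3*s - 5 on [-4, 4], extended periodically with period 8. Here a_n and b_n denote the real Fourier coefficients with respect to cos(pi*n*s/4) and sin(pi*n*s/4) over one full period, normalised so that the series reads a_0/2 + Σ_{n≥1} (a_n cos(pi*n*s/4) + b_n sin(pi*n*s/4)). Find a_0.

a_0 = 1/4 ∫_{-4}^{4} g(s) ds = 1/4 · (-40) = -10.

-10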